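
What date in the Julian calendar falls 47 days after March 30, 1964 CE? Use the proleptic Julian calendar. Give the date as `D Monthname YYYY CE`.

Counting 47 days forward from JDN 2438498 reaches JDN 2438545, which is 16 May 1964 CE.

16 May 1964 CE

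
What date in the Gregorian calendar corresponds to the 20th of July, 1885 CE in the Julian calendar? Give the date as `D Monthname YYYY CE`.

For dates in this range the Gregorian date is 12 days ahead of the Julian.
20 July 1885 Julian + 12 days → 1 August 1885 Gregorian.

1 August 1885 CE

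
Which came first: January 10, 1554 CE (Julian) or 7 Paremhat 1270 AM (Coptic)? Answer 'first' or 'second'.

The two dates have Julian Day Numbers 2288666 and 2288718 respectively.
Since 2288666 < 2288718, the first date comes first.

first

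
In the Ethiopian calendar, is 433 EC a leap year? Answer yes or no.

433 mod 4 = 1; in the Ethiopian calendar a year is leap when year mod 4 = 3, so it is a common year.

no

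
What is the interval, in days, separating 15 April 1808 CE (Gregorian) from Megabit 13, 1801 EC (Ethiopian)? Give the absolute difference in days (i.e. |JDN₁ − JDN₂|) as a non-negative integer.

First date → JDN 2381523; second date → JDN 2381863.
The interval is |2381523 − 2381863| = 340 days.

340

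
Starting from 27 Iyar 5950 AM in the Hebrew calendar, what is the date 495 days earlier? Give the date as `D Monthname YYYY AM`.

JDN of 27 Iyar 5950 AM = 2521093.
2521093 − 495 = 2520598.
JDN 2520598 in the Hebrew calendar is 4 Shevat 5949 AM.

4 Shevat 5949 AM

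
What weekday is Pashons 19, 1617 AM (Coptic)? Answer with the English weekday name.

Equivalently 27 May 1901 Gregorian, JDN 2415532.
Since JDN mod 7 = 0 (0 = Monday), the day is Monday.

Monday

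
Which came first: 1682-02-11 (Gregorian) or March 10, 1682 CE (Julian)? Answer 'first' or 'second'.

first

The two dates have Julian Day Numbers 2335440 and 2335477 respectively.
Since 2335440 < 2335477, the first date comes first.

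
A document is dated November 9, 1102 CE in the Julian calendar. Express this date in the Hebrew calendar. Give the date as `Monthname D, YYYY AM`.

Both dates share Julian Day Number 2123876; in the Hebrew calendar that is 26 Cheshvan 4863 AM.

Cheshvan 26, 4863 AM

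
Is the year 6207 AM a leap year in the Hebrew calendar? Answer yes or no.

no

Hebrew year 6207 is year 13 of its 19-year Metonic cycle; leap years are at positions 3, 6, 8, 11, 14, 17, 19, so it is a common year (12 months).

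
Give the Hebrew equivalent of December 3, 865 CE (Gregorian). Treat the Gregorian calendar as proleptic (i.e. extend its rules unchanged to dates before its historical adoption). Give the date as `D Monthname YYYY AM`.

Julian Day Number of the source date = 2037332.
Converting JDN 2037332 to the Hebrew calendar gives 7 Kislev 4626 AM.

7 Kislev 4626 AM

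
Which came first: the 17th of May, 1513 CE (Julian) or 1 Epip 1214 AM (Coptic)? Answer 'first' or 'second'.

second

Converting both to JDN: 2273818 vs 2268378; the smaller is the second.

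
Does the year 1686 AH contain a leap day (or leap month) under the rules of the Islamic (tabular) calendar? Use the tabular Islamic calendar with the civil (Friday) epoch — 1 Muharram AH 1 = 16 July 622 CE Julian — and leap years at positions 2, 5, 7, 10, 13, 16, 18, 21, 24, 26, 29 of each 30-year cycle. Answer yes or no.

no

Year 1686 AH is year 6 of its 30-year cycle; leap positions are 2, 5, 7, 10, 13, 16, 18, 21, 24, 26, 29, so it is a common year (354 days).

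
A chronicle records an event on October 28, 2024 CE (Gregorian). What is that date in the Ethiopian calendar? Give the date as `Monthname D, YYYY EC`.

Both dates share Julian Day Number 2460612; in the Ethiopian calendar that is 18 Tikimt 2017 EC.

Tikimt 18, 2017 EC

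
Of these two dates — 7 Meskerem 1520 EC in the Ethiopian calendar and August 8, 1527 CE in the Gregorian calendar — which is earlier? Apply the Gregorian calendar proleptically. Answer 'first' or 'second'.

second

First date → JDN 2279042; second date → JDN 2279004.
JDN 2279004 < JDN 2279042, so the second date is earlier.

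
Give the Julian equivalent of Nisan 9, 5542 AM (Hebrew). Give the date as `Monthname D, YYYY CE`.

The source date corresponds to 24 March 1782 in the Gregorian calendar (JDN 2372005).
That day falls on 13 March 1782 CE in the Julian calendar.

March 13, 1782 CE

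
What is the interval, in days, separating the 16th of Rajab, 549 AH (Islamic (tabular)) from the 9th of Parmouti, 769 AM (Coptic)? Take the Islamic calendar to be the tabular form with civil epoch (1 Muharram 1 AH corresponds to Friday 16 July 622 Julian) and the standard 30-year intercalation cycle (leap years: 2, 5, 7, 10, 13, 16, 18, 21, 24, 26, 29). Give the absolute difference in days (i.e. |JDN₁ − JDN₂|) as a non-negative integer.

37065

JDN of the first date = 2142825.
JDN of the second date = 2105760.
|2105760 − 2142825| = 37065.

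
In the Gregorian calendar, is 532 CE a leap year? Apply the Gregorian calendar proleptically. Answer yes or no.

yes

532 is divisible by 4 and not by 100, so it is a leap year.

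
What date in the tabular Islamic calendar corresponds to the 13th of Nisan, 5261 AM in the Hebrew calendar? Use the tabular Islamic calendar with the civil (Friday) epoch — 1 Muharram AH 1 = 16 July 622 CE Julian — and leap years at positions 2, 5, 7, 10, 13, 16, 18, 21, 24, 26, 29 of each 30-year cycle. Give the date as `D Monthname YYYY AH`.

The source date corresponds to 11 April 1501 in the proleptic Gregorian calendar (JDN 2269389).
That day falls on 12 Ramadan 906 AH in the tabular Islamic calendar.

12 Ramadan 906 AH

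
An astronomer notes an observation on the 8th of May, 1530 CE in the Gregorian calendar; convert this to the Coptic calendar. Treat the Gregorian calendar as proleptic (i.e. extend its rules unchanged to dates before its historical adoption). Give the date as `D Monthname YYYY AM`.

3 Pashons 1246 AM

Both dates share Julian Day Number 2280008; in the Coptic calendar that is 3 Pashons 1246 AM.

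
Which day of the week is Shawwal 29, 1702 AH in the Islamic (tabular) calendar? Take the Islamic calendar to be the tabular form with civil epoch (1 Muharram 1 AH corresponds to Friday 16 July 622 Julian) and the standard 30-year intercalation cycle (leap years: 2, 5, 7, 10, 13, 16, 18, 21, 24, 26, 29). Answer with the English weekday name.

In the Gregorian calendar this is 13 September 2273 (JDN 2551512).
Since JDN mod 7 = 5 (0 = Monday), the day is Saturday.

Saturday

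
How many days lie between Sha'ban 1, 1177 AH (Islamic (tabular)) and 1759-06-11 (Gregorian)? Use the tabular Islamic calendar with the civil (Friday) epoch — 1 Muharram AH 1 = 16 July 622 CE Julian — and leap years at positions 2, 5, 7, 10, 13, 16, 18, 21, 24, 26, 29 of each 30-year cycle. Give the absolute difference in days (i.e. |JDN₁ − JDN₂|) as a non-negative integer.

First date → JDN 2365382; second date → JDN 2363683.
The interval is |2365382 − 2363683| = 1699 days.

1699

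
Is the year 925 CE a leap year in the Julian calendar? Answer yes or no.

925 mod 4 = 1, so it is a common year in the Julian calendar.

no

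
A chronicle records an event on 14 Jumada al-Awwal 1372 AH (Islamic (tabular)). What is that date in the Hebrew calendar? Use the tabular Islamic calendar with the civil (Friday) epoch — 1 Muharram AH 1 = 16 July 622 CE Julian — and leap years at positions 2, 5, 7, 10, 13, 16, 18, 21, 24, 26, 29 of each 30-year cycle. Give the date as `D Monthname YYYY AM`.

14 Shevat 5713 AM

The source date corresponds to 30 January 1953 in the Gregorian calendar (JDN 2434408).
That day falls on 14 Shevat 5713 AM in the Hebrew calendar.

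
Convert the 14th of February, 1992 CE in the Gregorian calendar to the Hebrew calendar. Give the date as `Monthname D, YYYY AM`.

Both dates share Julian Day Number 2448667; in the Hebrew calendar that is 10 Adar I 5752 AM.

Adar I 10, 5752 AM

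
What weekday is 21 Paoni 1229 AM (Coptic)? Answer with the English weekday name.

Wednesday

This is JDN 2273847 (25 June 1513 Gregorian).
2273847 ≡ 2 (mod 7); counting from Monday = 0 gives Wednesday.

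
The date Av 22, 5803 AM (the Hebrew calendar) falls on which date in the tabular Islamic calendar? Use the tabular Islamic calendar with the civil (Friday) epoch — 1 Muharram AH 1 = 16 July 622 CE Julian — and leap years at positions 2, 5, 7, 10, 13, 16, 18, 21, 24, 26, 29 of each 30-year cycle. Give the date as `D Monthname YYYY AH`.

Julian Day Number of the source date = 2467490.
Converting JDN 2467490 to the tabular Islamic calendar gives 22 Ramadan 1465 AH.

22 Ramadan 1465 AH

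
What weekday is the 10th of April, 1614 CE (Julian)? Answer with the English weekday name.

This is JDN 2310671 (20 April 1614 Gregorian).
Since JDN mod 7 = 6 (0 = Monday), the day is Sunday.

Sunday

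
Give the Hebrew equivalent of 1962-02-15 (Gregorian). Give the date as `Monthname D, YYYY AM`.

Julian Day Number of the source date = 2437711.
Converting JDN 2437711 to the Hebrew calendar gives 11 Adar I 5722 AM.

Adar I 11, 5722 AM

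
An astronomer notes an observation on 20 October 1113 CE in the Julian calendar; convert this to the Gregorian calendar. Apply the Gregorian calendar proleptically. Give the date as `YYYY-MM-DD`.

The Julian–Gregorian offset here is 7 days (Julian trailing).
20 October 1113 Julian + 7 days → 27 October 1113 Gregorian.

1113-10-27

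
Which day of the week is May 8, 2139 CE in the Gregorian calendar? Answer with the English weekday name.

Since JDN mod 7 = 4 (0 = Monday), the day is Friday.

Friday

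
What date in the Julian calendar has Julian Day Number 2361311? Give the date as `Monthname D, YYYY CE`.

December 1, 1752 CE

The Gregorian equivalent of JDN 2361311 is 12 December 1752.
In the Julian calendar that day is December 1, 1752 CE.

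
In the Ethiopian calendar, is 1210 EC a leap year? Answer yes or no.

1210 mod 4 = 2; in the Ethiopian calendar a year is leap when year mod 4 = 3, so it is a common year.

no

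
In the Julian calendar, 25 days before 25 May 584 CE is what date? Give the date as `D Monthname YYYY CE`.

The starting date is JDN 1934509; 1934509 − 25 = 1934484.
JDN 1934484 corresponds to 30 April 584 CE.

30 April 584 CE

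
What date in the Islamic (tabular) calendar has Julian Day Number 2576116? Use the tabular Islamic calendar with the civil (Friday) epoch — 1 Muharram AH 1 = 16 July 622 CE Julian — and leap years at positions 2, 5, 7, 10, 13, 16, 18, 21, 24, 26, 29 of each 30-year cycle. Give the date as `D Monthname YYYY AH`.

JDN 2576116 is 24 January 2341 in the Gregorian calendar.
In the tabular Islamic calendar that day is 5 Rabi' al-Thani 1772 AH.

5 Rabi' al-Thani 1772 AH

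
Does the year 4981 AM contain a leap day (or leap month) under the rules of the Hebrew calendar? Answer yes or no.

Hebrew year 4981 is year 3 of its 19-year Metonic cycle; leap years are at positions 3, 6, 8, 11, 14, 17, 19, so it is a leap year (13 months).

yes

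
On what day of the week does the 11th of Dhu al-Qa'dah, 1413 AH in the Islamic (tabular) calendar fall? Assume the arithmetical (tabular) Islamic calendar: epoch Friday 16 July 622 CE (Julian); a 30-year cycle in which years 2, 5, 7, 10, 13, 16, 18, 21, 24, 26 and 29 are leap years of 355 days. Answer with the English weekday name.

Monday

Equivalently 3 May 1993 Gregorian, JDN 2449111.
JDN 2449111 mod 7 = 0, and JDN 0 was a Monday, so this is a Monday.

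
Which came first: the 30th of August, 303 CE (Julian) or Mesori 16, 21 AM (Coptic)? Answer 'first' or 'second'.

first

First date → JDN 1831970; second date → JDN 1832680.
JDN 1831970 < JDN 1832680, so the first date is earlier.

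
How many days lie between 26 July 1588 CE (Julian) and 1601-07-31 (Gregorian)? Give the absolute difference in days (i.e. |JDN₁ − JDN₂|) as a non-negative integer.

4743

First date → JDN 2301282; second date → JDN 2306025.
The interval is |2301282 − 2306025| = 4743 days.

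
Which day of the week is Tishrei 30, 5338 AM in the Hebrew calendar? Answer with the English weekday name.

Friday

This is JDN 2297341 (21 October 1577 Gregorian).
Since JDN mod 7 = 4 (0 = Monday), the day is Friday.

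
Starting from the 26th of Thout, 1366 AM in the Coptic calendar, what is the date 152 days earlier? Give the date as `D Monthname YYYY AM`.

Counting 152 days back from JDN 2323621 reaches JDN 2323469, which is 29 Parmouti 1365 AM.

29 Parmouti 1365 AM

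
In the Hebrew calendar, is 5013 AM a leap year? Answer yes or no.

no

Hebrew year 5013 is year 16 of its 19-year Metonic cycle; leap years are at positions 3, 6, 8, 11, 14, 17, 19, so it is a common year (12 months).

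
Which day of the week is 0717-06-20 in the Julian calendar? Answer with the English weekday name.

Sunday

Equivalently 24 June 717 Gregorian, JDN 1983113.
1983113 ≡ 6 (mod 7); counting from Monday = 0 gives Sunday.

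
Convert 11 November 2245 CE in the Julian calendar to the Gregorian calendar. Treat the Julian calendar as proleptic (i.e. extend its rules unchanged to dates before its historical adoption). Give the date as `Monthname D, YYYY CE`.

November 26, 2245 CE

For dates in this range the Gregorian date is 15 days ahead of the Julian.
11 November 2245 Julian + 15 days → 26 November 2245 Gregorian.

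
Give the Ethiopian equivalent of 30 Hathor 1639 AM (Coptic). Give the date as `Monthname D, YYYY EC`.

Hidar 30, 1915 EC

Julian Day Number of the source date = 2423398.
Converting JDN 2423398 to the Ethiopian calendar gives 30 Hidar 1915 EC.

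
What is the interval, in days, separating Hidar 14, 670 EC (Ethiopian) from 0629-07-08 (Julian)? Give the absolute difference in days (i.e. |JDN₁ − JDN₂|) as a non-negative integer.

JDN of the first date = 1968646.
JDN of the second date = 1950989.
|1950989 − 1968646| = 17657.

17657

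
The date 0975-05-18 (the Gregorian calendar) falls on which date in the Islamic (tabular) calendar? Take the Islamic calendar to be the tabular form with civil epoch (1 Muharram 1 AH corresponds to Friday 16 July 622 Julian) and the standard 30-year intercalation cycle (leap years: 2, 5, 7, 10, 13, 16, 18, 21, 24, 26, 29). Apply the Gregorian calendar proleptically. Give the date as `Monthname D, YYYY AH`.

Julian Day Number of the source date = 2077309.
Converting JDN 2077309 to the tabular Islamic calendar gives 28 Sha'ban 364 AH.

Sha'ban 28, 364 AH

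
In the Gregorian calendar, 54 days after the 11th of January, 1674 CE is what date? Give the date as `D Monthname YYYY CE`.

6 March 1674 CE

JDN of the 11th of January, 1674 CE = 2332487.
2332487 + 54 = 2332541.
JDN 2332541 in the Gregorian calendar is 6 March 1674 CE.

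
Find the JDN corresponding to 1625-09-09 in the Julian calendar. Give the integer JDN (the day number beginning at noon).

2314841

In the Gregorian calendar the same day is 19 September 1625.
JDN 2299161 is 15 October 1582 CE (Gregorian); the target day is +15680 days from there, so JDN = 2314841.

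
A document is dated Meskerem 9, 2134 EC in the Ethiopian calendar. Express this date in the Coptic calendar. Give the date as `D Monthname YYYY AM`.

The source date corresponds to 20 September 2141 in the Gregorian calendar (JDN 2503307).
That day falls on 9 Thout 1858 AM in the Coptic calendar.

9 Thout 1858 AM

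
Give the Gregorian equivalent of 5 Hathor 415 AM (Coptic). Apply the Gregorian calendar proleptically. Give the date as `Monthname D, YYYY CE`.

November 4, 698 CE

Both dates share Julian Day Number 1976307; in the Gregorian calendar that is 4 November 698 CE.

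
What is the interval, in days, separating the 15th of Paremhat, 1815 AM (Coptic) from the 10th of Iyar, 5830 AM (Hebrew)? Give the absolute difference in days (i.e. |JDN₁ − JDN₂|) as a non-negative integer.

10564

First date → JDN 2487787; second date → JDN 2477223.
The interval is |2487787 − 2477223| = 10564 days.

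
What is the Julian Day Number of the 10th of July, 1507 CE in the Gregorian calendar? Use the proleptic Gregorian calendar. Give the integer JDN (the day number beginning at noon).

2271670

JDN 2299161 is 15 October 1582 CE (Gregorian); the target day is −27491 days from there, so JDN = 2271670.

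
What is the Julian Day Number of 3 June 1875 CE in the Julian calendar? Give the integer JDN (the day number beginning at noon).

In the Gregorian calendar the same day is 15 June 1875.
JDN 2299161 is 15 October 1582 CE (Gregorian); the target day is +106894 days from there, so JDN = 2406055.

2406055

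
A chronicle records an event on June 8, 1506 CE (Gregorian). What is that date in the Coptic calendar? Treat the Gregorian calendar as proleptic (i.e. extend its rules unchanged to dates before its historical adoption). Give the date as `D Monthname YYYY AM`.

Both dates share Julian Day Number 2271273; in the Coptic calendar that is 4 Paoni 1222 AM.

4 Paoni 1222 AM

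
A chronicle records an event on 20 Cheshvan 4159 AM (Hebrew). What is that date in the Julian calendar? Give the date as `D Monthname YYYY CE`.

18 October 398 CE

Both dates share Julian Day Number 1866718; in the Julian calendar that is 18 October 398 CE.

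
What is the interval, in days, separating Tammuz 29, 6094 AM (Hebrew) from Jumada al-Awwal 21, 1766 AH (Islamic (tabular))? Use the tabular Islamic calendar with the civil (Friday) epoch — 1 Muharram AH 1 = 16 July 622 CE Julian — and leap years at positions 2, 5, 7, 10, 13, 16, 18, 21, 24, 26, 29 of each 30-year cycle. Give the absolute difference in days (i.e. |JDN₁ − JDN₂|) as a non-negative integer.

JDN of the first date = 2573747.
JDN of the second date = 2574035.
|2574035 − 2573747| = 288.

288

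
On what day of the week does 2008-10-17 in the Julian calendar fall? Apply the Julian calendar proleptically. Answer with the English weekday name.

Thursday

Equivalently 30 October 2008 Gregorian, JDN 2454770.
2454770 ≡ 3 (mod 7); counting from Monday = 0 gives Thursday.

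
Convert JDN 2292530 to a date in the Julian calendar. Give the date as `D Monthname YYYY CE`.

JDN 2292530 is 19 August 1564 in the proleptic Gregorian calendar.
In the Julian calendar that day is 9 August 1564 CE.

9 August 1564 CE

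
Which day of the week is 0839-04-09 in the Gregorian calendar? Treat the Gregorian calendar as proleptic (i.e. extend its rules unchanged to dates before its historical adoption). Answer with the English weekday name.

Saturday

Since JDN mod 7 = 5 (0 = Monday), the day is Saturday.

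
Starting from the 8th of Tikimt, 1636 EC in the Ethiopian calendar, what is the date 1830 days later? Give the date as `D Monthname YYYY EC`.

12 Tikimt 1641 EC

Counting 1830 days forward from JDN 2321442 reaches JDN 2323272, which is 12 Tikimt 1641 EC.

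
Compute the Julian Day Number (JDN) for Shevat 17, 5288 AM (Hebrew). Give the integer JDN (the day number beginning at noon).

2279167

Equivalently 18 January 1528 (proleptic Gregorian).
JDN 2451545 is 1 January 2000 CE (Gregorian); the target day is −172378 days from there, so JDN = 2279167.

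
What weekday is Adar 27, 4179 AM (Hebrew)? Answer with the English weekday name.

This is JDN 1874166 (11 March 419 Gregorian).
JDN 1874166 mod 7 = 0, and JDN 0 was a Monday, so this is a Monday.

Monday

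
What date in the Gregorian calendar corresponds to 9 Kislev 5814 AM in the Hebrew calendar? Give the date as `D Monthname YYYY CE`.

Julian Day Number of the source date = 2471227.
Converting JDN 2471227 to the Gregorian calendar gives 20 November 2053 CE.

20 November 2053 CE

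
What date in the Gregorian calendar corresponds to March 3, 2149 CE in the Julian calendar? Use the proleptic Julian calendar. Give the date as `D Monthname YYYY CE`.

17 March 2149 CE

For dates in this range the Gregorian date is 14 days ahead of the Julian.
3 March 2149 Julian + 14 days → 17 March 2149 Gregorian.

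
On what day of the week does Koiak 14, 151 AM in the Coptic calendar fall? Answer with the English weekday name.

Equivalently 11 December 434 Gregorian, JDN 1879920.
JDN 1879920 mod 7 = 0, and JDN 0 was a Monday, so this is a Monday.

Monday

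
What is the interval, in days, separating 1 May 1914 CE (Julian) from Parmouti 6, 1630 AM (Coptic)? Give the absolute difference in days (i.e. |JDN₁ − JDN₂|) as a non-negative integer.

30

JDN of the first date = 2420267.
JDN of the second date = 2420237.
|2420237 − 2420267| = 30.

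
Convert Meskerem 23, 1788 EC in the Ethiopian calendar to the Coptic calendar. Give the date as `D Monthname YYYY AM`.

The source date corresponds to 2 October 1795 in the Gregorian calendar (JDN 2376945).
That day falls on 23 Thout 1512 AM in the Coptic calendar.

23 Thout 1512 AM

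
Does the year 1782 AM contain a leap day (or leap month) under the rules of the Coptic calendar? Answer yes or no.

1782 mod 4 = 2; in the Coptic calendar a year is leap when year mod 4 = 3, so it is a common year.

no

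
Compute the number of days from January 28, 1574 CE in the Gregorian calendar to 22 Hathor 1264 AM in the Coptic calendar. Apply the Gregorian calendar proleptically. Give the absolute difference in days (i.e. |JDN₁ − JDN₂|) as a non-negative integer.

9557

JDN of the first date = 2295979.
JDN of the second date = 2286422.
|2286422 − 2295979| = 9557.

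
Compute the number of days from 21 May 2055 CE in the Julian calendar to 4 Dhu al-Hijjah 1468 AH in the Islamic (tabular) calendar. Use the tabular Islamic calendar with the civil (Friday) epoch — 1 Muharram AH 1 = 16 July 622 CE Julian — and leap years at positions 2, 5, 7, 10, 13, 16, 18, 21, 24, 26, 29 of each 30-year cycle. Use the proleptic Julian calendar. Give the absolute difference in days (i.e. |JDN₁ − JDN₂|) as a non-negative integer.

3163

First date → JDN 2471787; second date → JDN 2468624.
The interval is |2471787 − 2468624| = 3163 days.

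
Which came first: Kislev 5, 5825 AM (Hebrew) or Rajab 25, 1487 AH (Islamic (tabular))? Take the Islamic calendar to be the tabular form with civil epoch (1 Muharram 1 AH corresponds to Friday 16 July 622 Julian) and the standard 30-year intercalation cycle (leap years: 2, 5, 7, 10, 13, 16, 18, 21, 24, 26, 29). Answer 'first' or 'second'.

second

First date → JDN 2475239; second date → JDN 2475230.
JDN 2475230 < JDN 2475239, so the second date is earlier.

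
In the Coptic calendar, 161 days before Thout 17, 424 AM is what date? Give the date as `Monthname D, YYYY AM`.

The starting date is JDN 1979547; 1979547 − 161 = 1979386.
JDN 1979386 corresponds to Parmouti 12, 423 AM.

Parmouti 12, 423 AM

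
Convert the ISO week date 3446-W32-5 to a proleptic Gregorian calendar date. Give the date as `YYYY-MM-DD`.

3446-08-07

ISO week 1 of 3446 is the week containing the first Thursday of 3446.
Week 32, day 5 (Friday) lands on 3446-08-07.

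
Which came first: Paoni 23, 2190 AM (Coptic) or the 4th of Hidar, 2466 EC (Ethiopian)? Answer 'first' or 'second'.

First date → JDN 2624854; second date → JDN 2624625.
JDN 2624625 < JDN 2624854, so the second date is earlier.

second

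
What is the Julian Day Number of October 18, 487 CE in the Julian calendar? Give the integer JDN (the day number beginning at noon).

Equivalently 19 October 487 (proleptic Gregorian).
JDN 2400001 is 17 November 1858 CE (Gregorian), MJD 0; the target day is −500776 days from there, so JDN = 1899225.

1899225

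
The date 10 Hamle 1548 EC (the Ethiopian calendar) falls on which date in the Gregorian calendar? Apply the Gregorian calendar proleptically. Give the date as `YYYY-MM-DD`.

1556-07-14

Both dates share Julian Day Number 2289572; in the Gregorian calendar that is 14 July 1556 CE.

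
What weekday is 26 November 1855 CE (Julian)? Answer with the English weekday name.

This is JDN 2398926 (8 December 1855 Gregorian).
2398926 ≡ 5 (mod 7); counting from Monday = 0 gives Saturday.

Saturday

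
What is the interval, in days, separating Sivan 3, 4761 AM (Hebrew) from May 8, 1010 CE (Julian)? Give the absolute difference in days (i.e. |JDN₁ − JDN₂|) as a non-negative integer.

3266

JDN of the first date = 2086822.
JDN of the second date = 2090088.
|2090088 − 2086822| = 3266.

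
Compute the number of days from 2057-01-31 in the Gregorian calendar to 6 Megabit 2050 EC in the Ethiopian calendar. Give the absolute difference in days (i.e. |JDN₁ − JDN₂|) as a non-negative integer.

408

JDN of the first date = 2472395.
JDN of the second date = 2472803.
|2472803 − 2472395| = 408.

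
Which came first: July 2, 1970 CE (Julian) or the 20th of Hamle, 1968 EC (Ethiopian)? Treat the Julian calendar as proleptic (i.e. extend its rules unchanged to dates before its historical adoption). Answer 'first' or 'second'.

Converting both to JDN: 2440783 vs 2442987; the smaller is the first.

first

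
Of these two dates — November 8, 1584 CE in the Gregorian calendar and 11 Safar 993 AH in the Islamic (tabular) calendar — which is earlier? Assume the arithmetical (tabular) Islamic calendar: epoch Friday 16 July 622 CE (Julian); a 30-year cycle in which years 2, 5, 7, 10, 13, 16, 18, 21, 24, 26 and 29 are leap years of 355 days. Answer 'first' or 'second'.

The two dates have Julian Day Numbers 2299916 and 2300012 respectively.
Since 2299916 < 2300012, the first date comes first.

first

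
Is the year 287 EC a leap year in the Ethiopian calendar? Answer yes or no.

yes

287 mod 4 = 3; in the Ethiopian calendar a year is leap when year mod 4 = 3, so it is a leap year.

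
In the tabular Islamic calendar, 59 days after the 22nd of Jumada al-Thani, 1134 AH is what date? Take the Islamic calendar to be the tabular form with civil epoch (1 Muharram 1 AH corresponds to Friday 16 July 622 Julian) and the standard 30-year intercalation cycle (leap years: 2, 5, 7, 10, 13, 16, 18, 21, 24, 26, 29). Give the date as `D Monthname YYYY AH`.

22 Sha'ban 1134 AH

Counting 59 days forward from JDN 2350106 reaches JDN 2350165, which is 22 Sha'ban 1134 AH.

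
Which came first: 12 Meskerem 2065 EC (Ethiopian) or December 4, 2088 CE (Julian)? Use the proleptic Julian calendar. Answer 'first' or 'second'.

The two dates have Julian Day Numbers 2478108 and 2484038 respectively.
Since 2478108 < 2484038, the first date comes first.

first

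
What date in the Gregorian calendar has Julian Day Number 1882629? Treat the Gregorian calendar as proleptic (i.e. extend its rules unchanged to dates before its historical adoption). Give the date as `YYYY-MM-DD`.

0442-05-12

Counting from JDN 2299161 = 15 Oct 1582 gives an offset of -416532 days.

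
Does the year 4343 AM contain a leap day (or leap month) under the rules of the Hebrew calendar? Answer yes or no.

yes

Hebrew year 4343 is year 11 of its 19-year Metonic cycle; leap years are at positions 3, 6, 8, 11, 14, 17, 19, so it is a leap year (13 months).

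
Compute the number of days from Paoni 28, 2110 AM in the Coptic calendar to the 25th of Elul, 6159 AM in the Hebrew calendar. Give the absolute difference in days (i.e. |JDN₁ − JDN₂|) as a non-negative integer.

1907

First date → JDN 2595639; second date → JDN 2597546.
The interval is |2595639 − 2597546| = 1907 days.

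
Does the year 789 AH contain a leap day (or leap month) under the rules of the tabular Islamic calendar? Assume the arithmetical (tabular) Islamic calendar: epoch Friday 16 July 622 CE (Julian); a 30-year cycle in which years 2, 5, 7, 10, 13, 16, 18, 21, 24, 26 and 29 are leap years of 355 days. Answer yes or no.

no

Year 789 AH is year 9 of its 30-year cycle; leap positions are 2, 5, 7, 10, 13, 16, 18, 21, 24, 26, 29, so it is a common year (354 days).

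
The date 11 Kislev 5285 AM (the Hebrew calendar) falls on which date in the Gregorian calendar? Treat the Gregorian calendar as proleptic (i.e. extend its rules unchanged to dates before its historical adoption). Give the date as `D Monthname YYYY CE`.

Both dates share Julian Day Number 2278010; in the Gregorian calendar that is 17 November 1524 CE.

17 November 1524 CE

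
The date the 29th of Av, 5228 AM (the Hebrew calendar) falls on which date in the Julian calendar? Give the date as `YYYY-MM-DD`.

1468-08-17

The source date corresponds to 26 August 1468 in the proleptic Gregorian calendar (JDN 2257474).
That day falls on 17 August 1468 CE in the Julian calendar.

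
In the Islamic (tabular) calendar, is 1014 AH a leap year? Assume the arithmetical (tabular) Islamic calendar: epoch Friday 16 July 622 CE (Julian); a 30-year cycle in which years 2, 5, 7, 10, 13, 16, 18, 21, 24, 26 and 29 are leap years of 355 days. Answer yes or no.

yes

Year 1014 AH is year 24 of its 30-year cycle; leap positions are 2, 5, 7, 10, 13, 16, 18, 21, 24, 26, 29, so it is a leap year (355 days).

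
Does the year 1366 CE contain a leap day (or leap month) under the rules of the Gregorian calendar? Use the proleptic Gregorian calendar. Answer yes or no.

no

1366 is not divisible by 4, so it is a common year.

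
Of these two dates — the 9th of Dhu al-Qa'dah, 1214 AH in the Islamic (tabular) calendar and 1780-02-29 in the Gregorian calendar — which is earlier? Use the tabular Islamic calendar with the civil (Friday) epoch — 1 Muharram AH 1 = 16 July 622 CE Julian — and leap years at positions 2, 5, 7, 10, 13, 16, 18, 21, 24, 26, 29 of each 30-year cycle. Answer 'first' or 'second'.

First date → JDN 2378590; second date → JDN 2371251.
JDN 2371251 < JDN 2378590, so the second date is earlier.

second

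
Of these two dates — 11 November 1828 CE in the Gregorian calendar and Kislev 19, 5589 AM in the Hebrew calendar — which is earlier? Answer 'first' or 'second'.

first

The two dates have Julian Day Numbers 2389038 and 2389052 respectively.
Since 2389038 < 2389052, the first date comes first.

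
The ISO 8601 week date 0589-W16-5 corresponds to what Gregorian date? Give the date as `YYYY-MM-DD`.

0589-04-17

ISO week 1 of 589 is the week containing the first Thursday of 589.
Week 16, day 5 (Friday) lands on 0589-04-17.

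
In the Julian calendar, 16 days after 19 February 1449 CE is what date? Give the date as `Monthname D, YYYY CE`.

Counting 16 days forward from JDN 2250355 reaches JDN 2250371, which is March 7, 1449 CE.

March 7, 1449 CE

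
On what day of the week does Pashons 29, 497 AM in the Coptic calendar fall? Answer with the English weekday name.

In the proleptic Gregorian calendar this is 28 May 781 (JDN 2006462).
JDN 2006462 mod 7 = 3, and JDN 0 was a Monday, so this is a Thursday.

Thursday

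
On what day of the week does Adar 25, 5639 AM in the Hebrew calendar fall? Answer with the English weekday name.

Thursday

In the Gregorian calendar this is 20 March 1879 (JDN 2407429).
2407429 ≡ 3 (mod 7); counting from Monday = 0 gives Thursday.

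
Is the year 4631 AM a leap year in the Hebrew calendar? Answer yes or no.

Hebrew year 4631 is year 14 of its 19-year Metonic cycle; leap years are at positions 3, 6, 8, 11, 14, 17, 19, so it is a leap year (13 months).

yes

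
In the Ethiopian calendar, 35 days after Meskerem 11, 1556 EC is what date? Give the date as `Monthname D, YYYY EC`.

JDN of Meskerem 11, 1556 EC = 2292195.
2292195 + 35 = 2292230.
JDN 2292230 in the Ethiopian calendar is Tikimt 16, 1556 EC.

Tikimt 16, 1556 EC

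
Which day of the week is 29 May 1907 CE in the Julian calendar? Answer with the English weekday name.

In the Gregorian calendar this is 11 June 1907 (JDN 2417738).
Since JDN mod 7 = 1 (0 = Monday), the day is Tuesday.

Tuesday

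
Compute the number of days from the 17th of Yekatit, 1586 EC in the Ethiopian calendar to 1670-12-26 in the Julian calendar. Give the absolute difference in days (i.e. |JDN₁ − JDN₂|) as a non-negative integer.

JDN of the first date = 2303308.
JDN of the second date = 2331385.
|2331385 − 2303308| = 28077.

28077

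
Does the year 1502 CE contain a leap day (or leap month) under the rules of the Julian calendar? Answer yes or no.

no

1502 mod 4 = 2, so it is a common year in the Julian calendar.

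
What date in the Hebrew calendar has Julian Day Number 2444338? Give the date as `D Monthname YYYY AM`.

JDN 2444338 is 8 April 1980 in the Gregorian calendar.
In the Hebrew calendar that day is 22 Nisan 5740 AM.

22 Nisan 5740 AM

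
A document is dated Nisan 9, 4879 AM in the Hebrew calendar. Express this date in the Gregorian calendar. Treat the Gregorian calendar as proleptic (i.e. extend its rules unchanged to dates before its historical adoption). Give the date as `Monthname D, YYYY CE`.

Julian Day Number of the source date = 2129854.
Converting JDN 2129854 to the Gregorian calendar gives 30 March 1119 CE.

March 30, 1119 CE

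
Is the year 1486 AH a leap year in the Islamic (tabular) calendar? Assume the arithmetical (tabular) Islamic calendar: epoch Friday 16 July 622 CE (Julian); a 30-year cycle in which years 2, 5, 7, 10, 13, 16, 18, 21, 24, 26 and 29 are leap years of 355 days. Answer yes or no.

Year 1486 AH is year 16 of its 30-year cycle; leap positions are 2, 5, 7, 10, 13, 16, 18, 21, 24, 26, 29, so it is a leap year (355 days).

yes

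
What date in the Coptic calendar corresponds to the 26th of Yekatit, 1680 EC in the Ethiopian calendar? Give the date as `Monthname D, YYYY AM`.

Meshir 26, 1404 AM

Julian Day Number of the source date = 2337651.
Converting JDN 2337651 to the Coptic calendar gives 26 Meshir 1404 AM.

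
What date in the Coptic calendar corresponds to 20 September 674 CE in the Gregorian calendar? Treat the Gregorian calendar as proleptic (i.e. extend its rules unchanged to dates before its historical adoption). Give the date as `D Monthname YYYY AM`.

Both dates share Julian Day Number 1967496; in the Coptic calendar that is 20 Thout 391 AM.

20 Thout 391 AM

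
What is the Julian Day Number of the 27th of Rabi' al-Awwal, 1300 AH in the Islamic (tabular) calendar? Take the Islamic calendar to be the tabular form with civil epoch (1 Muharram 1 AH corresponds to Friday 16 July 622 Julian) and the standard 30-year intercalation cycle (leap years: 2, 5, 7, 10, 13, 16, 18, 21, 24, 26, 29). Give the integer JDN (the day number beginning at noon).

Equivalently 5 February 1883 (Gregorian).
JDN 2299161 is 15 October 1582 CE (Gregorian); the target day is +109686 days from there, so JDN = 2408847.

2408847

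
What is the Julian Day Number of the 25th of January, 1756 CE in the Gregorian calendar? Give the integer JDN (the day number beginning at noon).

2362450

JDN 2451545 is 1 January 2000 CE (Gregorian); the target day is −89095 days from there, so JDN = 2362450.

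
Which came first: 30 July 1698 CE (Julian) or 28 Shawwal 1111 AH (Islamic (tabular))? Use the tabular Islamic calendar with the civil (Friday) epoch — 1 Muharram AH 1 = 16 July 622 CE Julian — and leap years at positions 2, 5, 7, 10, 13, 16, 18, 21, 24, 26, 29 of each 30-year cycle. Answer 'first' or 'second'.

first

Converting both to JDN: 2341463 vs 2342080; the smaller is the first.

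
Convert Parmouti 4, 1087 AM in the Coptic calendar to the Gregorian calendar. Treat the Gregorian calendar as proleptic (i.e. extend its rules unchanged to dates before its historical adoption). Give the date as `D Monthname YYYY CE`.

Both dates share Julian Day Number 2221904; in the Gregorian calendar that is 7 April 1371 CE.

7 April 1371 CE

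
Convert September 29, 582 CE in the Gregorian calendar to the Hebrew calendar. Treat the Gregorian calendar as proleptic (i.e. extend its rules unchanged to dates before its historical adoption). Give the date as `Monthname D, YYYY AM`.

Tishrei 25, 4343 AM

Julian Day Number of the source date = 1933903.
Converting JDN 1933903 to the Hebrew calendar gives 25 Tishrei 4343 AM.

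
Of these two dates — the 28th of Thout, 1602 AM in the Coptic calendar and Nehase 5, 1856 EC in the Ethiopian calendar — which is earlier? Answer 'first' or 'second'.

Converting both to JDN: 2409822 vs 2402094; the smaller is the second.

second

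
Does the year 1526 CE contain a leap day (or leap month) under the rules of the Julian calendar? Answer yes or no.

1526 mod 4 = 2, so it is a common year in the Julian calendar.

no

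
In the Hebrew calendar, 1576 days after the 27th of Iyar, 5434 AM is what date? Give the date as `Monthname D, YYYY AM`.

Tishrei 9, 5439 AM

The starting date is JDN 2332629; 2332629 + 1576 = 2334205.
JDN 2334205 corresponds to Tishrei 9, 5439 AM.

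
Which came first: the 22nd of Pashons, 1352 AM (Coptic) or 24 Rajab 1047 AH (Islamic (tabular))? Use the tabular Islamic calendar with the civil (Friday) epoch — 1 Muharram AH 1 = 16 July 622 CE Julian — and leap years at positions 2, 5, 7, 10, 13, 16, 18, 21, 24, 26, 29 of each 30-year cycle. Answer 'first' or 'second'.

first

First date → JDN 2318744; second date → JDN 2319308.
JDN 2318744 < JDN 2319308, so the first date is earlier.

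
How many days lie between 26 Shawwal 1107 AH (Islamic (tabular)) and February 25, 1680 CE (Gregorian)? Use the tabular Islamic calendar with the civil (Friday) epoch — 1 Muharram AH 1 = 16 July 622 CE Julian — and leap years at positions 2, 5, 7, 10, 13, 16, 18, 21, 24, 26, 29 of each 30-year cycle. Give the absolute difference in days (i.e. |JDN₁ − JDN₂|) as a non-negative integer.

JDN of the first date = 2340661.
JDN of the second date = 2334723.
|2334723 − 2340661| = 5938.

5938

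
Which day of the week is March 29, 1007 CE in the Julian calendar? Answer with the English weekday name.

Equivalently 4 April 1007 Gregorian, JDN 2088952.
Since JDN mod 7 = 5 (0 = Monday), the day is Saturday.

Saturday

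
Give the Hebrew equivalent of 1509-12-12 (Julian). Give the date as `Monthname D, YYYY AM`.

Kislev 29, 5270 AM

Julian Day Number of the source date = 2272566.
Converting JDN 2272566 to the Hebrew calendar gives 29 Kislev 5270 AM.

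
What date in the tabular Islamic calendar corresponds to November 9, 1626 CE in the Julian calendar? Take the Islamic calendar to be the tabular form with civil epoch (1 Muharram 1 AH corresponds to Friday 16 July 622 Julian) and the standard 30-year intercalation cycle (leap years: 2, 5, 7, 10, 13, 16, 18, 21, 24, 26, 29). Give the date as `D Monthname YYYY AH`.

29 Safar 1036 AH

The source date corresponds to 19 November 1626 in the Gregorian calendar (JDN 2315267).
That day falls on 29 Safar 1036 AH in the tabular Islamic calendar.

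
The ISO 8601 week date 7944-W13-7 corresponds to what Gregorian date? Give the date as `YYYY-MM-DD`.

7944-04-02

ISO week 1 of 7944 is the week containing the first Thursday of 7944.
Week 13, day 7 (Sunday) lands on 7944-04-02.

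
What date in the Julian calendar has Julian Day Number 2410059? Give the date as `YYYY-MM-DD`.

1886-05-20

JDN 2410059 is 1 June 1886 in the Gregorian calendar.
In the Julian calendar that day is 1886-05-20.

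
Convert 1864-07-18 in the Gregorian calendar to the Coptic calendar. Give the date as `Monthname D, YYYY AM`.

Epip 12, 1580 AM

Julian Day Number of the source date = 2402071.
Converting JDN 2402071 to the Coptic calendar gives 12 Epip 1580 AM.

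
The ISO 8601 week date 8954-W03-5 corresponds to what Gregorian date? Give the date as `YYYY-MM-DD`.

ISO week 1 of 8954 is the week containing the first Thursday of 8954.
Week 3, day 5 (Friday) lands on 8954-01-18.

8954-01-18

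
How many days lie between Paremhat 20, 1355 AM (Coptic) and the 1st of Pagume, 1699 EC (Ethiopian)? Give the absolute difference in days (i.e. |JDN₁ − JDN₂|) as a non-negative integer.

24998

JDN of the first date = 2319777.
JDN of the second date = 2344775.
|2344775 − 2319777| = 24998.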